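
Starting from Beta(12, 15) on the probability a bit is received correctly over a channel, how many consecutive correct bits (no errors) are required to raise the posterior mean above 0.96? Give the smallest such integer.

k = 349

After k correct bits and 0 errors the posterior is Beta(12+k, 15), with mean (12+k)/(12+15+k).
Set (12+k)/(27+k) > 0.96 and solve: k > (0.96·27 − 12)/(1 − 0.96) = 348.000.
The smallest integer exceeding 348.000 is 349.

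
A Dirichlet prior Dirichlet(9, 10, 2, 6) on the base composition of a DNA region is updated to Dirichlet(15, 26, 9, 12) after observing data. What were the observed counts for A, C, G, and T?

For a Dirichlet(α) prior with multinomial counts c, the posterior is Dirichlet(α + c) componentwise.
Counts are posterior − prior componentwise: 15−9=6, 26−10=16, 9−2=7, 12−6=6.

counts (6, 16, 7, 6)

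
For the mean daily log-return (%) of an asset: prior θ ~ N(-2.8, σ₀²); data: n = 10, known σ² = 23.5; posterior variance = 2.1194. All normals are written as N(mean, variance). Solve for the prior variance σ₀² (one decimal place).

σ₀² = 21.6

For the Normal–Normal model with known σ², precisions add: τ_n = τ₀ + n/σ².
So 1/σ₀² = 1/2.1194 − 10/23.5 = 0.471832 − 0.425532 = 0.046300.
Hence σ₀² = 1/0.046300 ≈ 21.6.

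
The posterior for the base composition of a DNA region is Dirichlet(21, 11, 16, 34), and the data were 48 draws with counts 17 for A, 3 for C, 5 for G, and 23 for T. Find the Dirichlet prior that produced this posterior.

For a Dirichlet(α) prior with multinomial counts c, the posterior is Dirichlet(α + c) componentwise.
Subtract each count from the matching posterior parameter: 21−17=4, 11−3=8, 16−5=11, 34−23=11.

Dirichlet(4, 8, 11, 11)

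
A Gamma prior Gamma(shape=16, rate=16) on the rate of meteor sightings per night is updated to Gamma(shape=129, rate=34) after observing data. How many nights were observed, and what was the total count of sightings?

n = 18 nights with total 113 sightings

Gamma–Poisson conjugacy: posterior shape = α + Σxᵢ, posterior rate = β + n.
Matching: Σxᵢ = 129 − 16 = 113 and n = 34 − 16 = 18.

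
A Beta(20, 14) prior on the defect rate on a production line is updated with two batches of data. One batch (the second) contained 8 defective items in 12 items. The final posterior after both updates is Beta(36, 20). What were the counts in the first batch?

Because Beta–binomial updating is additive in the counts, the combined data contributed (α_post−α_prior, β_post−β_prior) successes and failures.
Total across both batches: 36−20=16 defective items, 20−14=6 good items.
Subtract the second batch: 16−8=8 defective items and 6−4=2 good items.

8 defective items and 2 good items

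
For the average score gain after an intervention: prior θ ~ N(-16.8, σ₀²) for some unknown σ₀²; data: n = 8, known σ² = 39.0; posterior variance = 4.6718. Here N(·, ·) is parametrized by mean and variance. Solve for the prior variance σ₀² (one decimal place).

Posterior precision equals prior precision plus data precision: 1/σ_n² = 1/σ₀² + n/σ².
So 1/σ₀² = 1/4.6718 − 8/39.0 = 0.214050 − 0.205128 = 0.008922.
Hence σ₀² = 1/0.008922 ≈ 112.1.

σ₀² = 112.1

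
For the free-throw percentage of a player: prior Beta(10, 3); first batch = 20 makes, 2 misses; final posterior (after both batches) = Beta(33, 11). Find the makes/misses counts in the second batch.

Sequential conjugate updates are equivalent to a single update on the pooled data, so total successes = posterior α − prior α and total failures = posterior β − prior β.
Total across both batches: 33−10=23 makes, 11−3=8 misses.
Subtract the first batch: 23−20=3 makes and 8−2=6 misses.

3 makes and 6 misses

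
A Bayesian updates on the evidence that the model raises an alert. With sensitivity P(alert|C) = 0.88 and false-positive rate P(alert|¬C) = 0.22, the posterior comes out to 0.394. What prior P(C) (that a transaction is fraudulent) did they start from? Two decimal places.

P(C) = 0.14

Bayes' rule in odds form gives O(C|E) = O(C)·[P(E|C)/P(E|¬C)], hence O(C) = O(C|E)/LR.
Posterior odds = 0.394/(1−0.394) = 0.6502. LR = 0.88/0.22 = 4.0000.
Prior odds = 0.6502/4.0000 = 0.1626, so P(C) = 0.1626/(1+0.1626) ≈ 0.14.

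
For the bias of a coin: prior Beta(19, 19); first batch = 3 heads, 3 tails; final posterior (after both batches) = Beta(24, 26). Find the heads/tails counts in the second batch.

Because Beta–binomial updating is additive in the counts, the combined data contributed (α_post−α_prior, β_post−β_prior) successes and failures.
Total across both batches: 24−19=5 heads, 26−19=7 tails.
Subtract the first batch: 5−3=2 heads and 7−3=4 tails.

2 heads and 4 tails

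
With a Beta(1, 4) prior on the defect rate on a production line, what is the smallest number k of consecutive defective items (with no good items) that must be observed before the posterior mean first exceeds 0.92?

After k defective items and 0 good items the posterior is Beta(1+k, 4), with mean (1+k)/(1+4+k).
Set (1+k)/(5+k) > 0.92 and solve: k > (0.92·5 − 1)/(1 − 0.92) = 45.000.
The smallest integer exceeding 45.000 is 46.

k = 46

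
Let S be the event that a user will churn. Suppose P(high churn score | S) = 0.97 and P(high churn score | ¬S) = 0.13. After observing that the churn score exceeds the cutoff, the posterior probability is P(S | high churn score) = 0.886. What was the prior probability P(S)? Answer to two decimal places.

In odds form, posterior odds = prior odds × likelihood ratio, so prior odds = posterior odds ÷ LR.
Posterior odds = 0.886/(1−0.886) = 7.7719. LR = 0.97/0.13 = 7.4615.
Prior odds = 7.7719/7.4615 = 1.0416, so P(S) = 1.0416/(1+1.0416) ≈ 0.51.

P(S) = 0.51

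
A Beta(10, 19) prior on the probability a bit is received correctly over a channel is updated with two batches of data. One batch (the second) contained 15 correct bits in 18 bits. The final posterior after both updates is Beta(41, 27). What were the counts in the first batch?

Because Beta–binomial updating is additive in the counts, the combined data contributed (α_post−α_prior, β_post−β_prior) successes and failures.
Total across both batches: 41−10=31 correct bits, 27−19=8 errors.
Subtract the second batch: 31−15=16 correct bits and 8−3=5 errors.

16 correct bits and 5 errors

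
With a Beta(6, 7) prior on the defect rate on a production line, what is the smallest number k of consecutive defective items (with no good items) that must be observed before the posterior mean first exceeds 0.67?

After k defective items and 0 good items the posterior is Beta(6+k, 7), with mean (6+k)/(6+7+k).
Set (6+k)/(13+k) > 0.67 and solve: k > (0.67·13 − 6)/(1 − 0.67) = 8.212.
The smallest integer exceeding 8.212 is 9, and checking k=9: (15)/(22) = 0.6818 > 0.67.

k = 9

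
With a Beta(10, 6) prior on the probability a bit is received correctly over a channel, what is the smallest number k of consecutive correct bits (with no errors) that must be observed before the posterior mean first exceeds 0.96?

After k correct bits and 0 errors the posterior is Beta(10+k, 6), with mean (10+k)/(10+6+k).
Set (10+k)/(16+k) > 0.96 and solve: k > (0.96·16 − 10)/(1 − 0.96) = 134.000.
The smallest integer exceeding 134.000 is 135, and checking k=135: (145)/(151) = 0.9603 > 0.96.

k = 135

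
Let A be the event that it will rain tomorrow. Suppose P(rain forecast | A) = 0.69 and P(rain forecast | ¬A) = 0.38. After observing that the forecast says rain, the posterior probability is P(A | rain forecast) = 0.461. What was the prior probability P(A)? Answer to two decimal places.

P(A) = 0.32

Bayes' rule in odds form gives O(A|E) = O(A)·[P(E|A)/P(E|¬A)], hence O(A) = O(A|E)/LR.
Posterior odds = 0.461/(1−0.461) = 0.8553. LR = 0.69/0.38 = 1.8158.
Prior odds = 0.8553/1.8158 = 0.4710, so P(A) = 0.4710/(1+0.4710) ≈ 0.32.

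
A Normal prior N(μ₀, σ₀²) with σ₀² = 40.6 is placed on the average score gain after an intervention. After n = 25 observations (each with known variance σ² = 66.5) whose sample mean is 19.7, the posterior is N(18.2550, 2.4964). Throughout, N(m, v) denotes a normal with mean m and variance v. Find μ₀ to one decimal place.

μ₀ = -3.8

The posterior mean is a precision-weighted average: μ_n = (τ₀μ₀ + τ_data·x̄)/(τ₀+τ_data), with τ₀=1/σ₀² and τ_data=n/σ².
Here τ₀ = 1/40.6 = 0.024631 and τ_data = 25/66.5 = 0.375940, so τ_n = 0.400571.
Rearranging for μ₀: μ₀ = (μ_n·τ_n − τ_data·x̄)/τ₀ = (18.2550·0.400571 − 0.375940·19.7) / 0.024631 = -0.093594/0.024631 ≈ -3.8.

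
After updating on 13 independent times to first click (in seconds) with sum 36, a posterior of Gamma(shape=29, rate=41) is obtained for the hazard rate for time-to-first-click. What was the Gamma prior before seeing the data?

Gamma(shape=16, rate=5)

Gamma–exponential conjugacy: posterior shape = α + n, posterior rate = β + Σtᵢ.
So α = 29 − 13 = 16 and β = 41 − 36 = 5.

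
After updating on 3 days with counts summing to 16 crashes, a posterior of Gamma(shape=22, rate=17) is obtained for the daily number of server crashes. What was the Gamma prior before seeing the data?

Gamma–Poisson conjugacy: posterior shape = α + Σxᵢ, posterior rate = β + n.
So α = 22 − 16 = 6 and β = 17 − 3 = 14.

Gamma(shape=6, rate=14)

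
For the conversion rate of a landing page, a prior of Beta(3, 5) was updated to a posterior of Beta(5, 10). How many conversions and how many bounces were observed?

A Beta(a, b) prior with s successes and f failures in binomial data gives a Beta(a+s, b+f) posterior.
So s = 5 − 3 = 2 and f = 10 − 5 = 5.

2 conversions and 5 bounces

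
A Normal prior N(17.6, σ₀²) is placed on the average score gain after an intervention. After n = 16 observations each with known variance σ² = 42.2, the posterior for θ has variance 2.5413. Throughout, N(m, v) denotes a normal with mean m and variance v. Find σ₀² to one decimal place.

σ₀² = 69.7

Posterior precision equals prior precision plus data precision: 1/σ_n² = 1/σ₀² + n/σ².
So 1/σ₀² = 1/2.5413 − 16/42.2 = 0.393499 − 0.379147 = 0.014352.
Hence σ₀² = 1/0.014352 ≈ 69.7.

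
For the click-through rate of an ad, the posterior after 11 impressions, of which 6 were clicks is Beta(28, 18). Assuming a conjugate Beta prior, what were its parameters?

Beta(22, 13)

A Beta(α, β) prior with s successes and f failures in binomial data gives a Beta(α+s, β+f) posterior.
So α = 28 − 6 = 22 and β = 18 − 5 = 13.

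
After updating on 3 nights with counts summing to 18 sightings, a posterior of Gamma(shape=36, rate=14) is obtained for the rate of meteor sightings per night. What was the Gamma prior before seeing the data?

A Gamma(α, β) prior (rate parametrization) on a Poisson rate with n observations summing to S gives posterior Gamma(α+S, β+n).
So α = 36 − 18 = 18 and β = 14 − 3 = 11.

Gamma(shape=18, rate=11)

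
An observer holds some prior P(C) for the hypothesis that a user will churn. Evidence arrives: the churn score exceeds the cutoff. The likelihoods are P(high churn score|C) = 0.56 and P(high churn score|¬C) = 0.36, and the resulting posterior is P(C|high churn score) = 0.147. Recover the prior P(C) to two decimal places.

P(C) = 0.10

Bayes' rule in odds form gives O(C|E) = O(C)·[P(E|C)/P(E|¬C)], hence O(C) = O(C|E)/LR.
Posterior odds = 0.147/(1−0.147) = 0.1723. LR = 0.56/0.36 = 1.5556.
Prior odds = 0.1723/1.5556 = 0.1108, so P(C) = 0.1108/(1+0.1108) ≈ 0.10.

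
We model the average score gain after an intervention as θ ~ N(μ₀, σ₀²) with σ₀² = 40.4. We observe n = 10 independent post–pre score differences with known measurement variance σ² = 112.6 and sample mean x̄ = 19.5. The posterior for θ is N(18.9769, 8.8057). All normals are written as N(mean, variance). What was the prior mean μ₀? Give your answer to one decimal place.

The posterior mean is a precision-weighted average: μ_n = (τ₀μ₀ + τ_data·x̄)/(τ₀+τ_data), with τ₀=1/σ₀² and τ_data=n/σ².
Here τ₀ = 1/40.4 = 0.024752 and τ_data = 10/112.6 = 0.088810, so τ_n = 0.113562.
Rearranging for μ₀: μ₀ = (μ_n·τ_n − τ_data·x̄)/τ₀ = (18.9769·0.113562 − 0.088810·19.5) / 0.024752 = 0.423260/0.024752 ≈ 17.1.

μ₀ = 17.1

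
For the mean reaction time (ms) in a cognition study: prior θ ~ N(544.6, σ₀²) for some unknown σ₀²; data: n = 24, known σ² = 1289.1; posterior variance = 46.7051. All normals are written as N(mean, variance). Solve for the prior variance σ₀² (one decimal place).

Posterior precision equals prior precision plus data precision: 1/σ_n² = 1/σ₀² + n/σ².
So 1/σ₀² = 1/46.7051 − 24/1289.1 = 0.021411 − 0.018618 = 0.002793.
Hence σ₀² = 1/0.002793 ≈ 358.0.

σ₀² = 358.0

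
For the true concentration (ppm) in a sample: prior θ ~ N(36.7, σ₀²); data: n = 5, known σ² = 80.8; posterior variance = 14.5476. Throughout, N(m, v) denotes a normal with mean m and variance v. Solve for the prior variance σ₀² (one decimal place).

σ₀² = 145.8

Posterior precision equals prior precision plus data precision: 1/σ_n² = 1/σ₀² + n/σ².
So 1/σ₀² = 1/14.5476 − 5/80.8 = 0.068740 − 0.061881 = 0.006859.
Hence σ₀² = 1/0.006859 ≈ 145.8.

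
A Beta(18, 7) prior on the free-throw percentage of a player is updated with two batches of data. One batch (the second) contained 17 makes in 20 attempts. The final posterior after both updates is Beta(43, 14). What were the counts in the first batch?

8 makes and 4 misses

Because Beta–binomial updating is additive in the counts, the combined data contributed (α_post−α_prior, β_post−β_prior) successes and failures.
Total across both batches: 43−18=25 makes, 14−7=7 misses.
Subtract the second batch: 25−17=8 makes and 7−3=4 misses.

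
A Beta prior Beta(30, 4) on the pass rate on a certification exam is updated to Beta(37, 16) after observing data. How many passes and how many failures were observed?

7 passes and 12 failures

Under Beta–binomial conjugacy the posterior parameters are (a+s, b+f).
So s = 37 − 30 = 7 and f = 16 − 4 = 12.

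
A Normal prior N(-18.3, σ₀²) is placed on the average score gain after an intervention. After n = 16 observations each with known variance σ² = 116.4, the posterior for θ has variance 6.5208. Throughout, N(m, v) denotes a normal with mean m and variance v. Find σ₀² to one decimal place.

Posterior precision equals prior precision plus data precision: 1/σ_n² = 1/σ₀² + n/σ².
So 1/σ₀² = 1/6.5208 − 16/116.4 = 0.153355 − 0.137457 = 0.015898.
Hence σ₀² = 1/0.015898 ≈ 62.9.

σ₀² = 62.9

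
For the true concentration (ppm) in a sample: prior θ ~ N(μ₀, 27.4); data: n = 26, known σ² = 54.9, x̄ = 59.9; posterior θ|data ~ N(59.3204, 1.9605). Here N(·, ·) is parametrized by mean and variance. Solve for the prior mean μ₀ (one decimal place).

With known observation variance, the Normal–Normal posterior has precision τ_n = τ₀ + n/σ² and mean μ_n = (τ₀μ₀ + (n/σ²)x̄)/τ_n.
Here τ₀ = 1/27.4 = 0.036496 and τ_data = 26/54.9 = 0.473588, so τ_n = 0.510084.
Rearranging for μ₀: μ₀ = (μ_n·τ_n − τ_data·x̄)/τ₀ = (59.3204·0.510084 − 0.473588·59.9) / 0.036496 = 1.890466/0.036496 ≈ 51.8.

μ₀ = 51.8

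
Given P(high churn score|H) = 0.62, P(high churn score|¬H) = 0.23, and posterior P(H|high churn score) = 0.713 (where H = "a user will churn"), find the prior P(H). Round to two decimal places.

Bayes' rule in odds form gives O(H|E) = O(H)·[P(E|H)/P(E|¬H)], hence O(H) = O(H|E)/LR.
Posterior odds = 0.713/(1−0.713) = 2.4843. LR = 0.62/0.23 = 2.6957.
Prior odds = 2.4843/2.6957 = 0.9216, so P(H) = 0.9216/(1+0.9216) ≈ 0.48.

P(H) = 0.48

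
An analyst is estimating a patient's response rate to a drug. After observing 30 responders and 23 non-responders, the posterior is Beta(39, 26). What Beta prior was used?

Beta(9, 3)

A Beta(a, b) prior with s successes and f failures in binomial data gives a Beta(a+s, b+f) posterior.
Subtract the data counts: 39−30=9, 26−23=3.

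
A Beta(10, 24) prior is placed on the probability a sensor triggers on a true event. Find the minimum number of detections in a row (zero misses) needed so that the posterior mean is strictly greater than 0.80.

After k detections and 0 misses the posterior is Beta(10+k, 24), with mean (10+k)/(10+24+k).
Set (10+k)/(34+k) > 0.80 and solve: k > (0.80·34 − 10)/(1 − 0.80) = 86.000.
The smallest integer exceeding 86.000 is 87, and checking k=87: (97)/(121) = 0.8017 > 0.80.

k = 87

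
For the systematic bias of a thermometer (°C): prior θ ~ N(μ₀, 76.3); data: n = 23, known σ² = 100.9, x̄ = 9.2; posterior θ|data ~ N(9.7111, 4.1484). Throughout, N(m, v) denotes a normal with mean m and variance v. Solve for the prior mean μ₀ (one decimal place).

The posterior mean is a precision-weighted average: μ_n = (τ₀μ₀ + τ_data·x̄)/(τ₀+τ_data), with τ₀=1/σ₀² and τ_data=n/σ².
Here τ₀ = 1/76.3 = 0.013106 and τ_data = 23/100.9 = 0.227948, so τ_n = 0.241054.
Rearranging for μ₀: μ₀ = (μ_n·τ_n − τ_data·x̄)/τ₀ = (9.7111·0.241054 − 0.227948·9.2) / 0.013106 = 0.243778/0.013106 ≈ 18.6.

μ₀ = 18.6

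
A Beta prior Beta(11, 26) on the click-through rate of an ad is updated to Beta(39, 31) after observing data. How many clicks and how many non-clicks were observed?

A Beta(α, β) prior with s successes and f failures in binomial data gives a Beta(α+s, β+f) posterior.
Match parameters: s=39−11=28, f=31−26=5.

28 clicks and 5 non-clicks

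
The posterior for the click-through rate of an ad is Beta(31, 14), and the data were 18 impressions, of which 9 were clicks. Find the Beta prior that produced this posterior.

Under Beta–binomial conjugacy the posterior parameters are (α+s, β+f).
Subtract the data counts: 31−9=22, 14−9=5.

Beta(22, 5)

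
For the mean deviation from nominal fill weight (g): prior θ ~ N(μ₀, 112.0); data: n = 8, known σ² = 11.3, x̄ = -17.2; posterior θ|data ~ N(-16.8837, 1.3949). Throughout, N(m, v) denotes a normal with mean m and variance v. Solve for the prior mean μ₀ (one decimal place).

With known observation variance, the Normal–Normal posterior has precision τ_n = τ₀ + n/σ² and mean μ_n = (τ₀μ₀ + (n/σ²)x̄)/τ_n.
Here τ₀ = 1/112.0 = 0.008929 and τ_data = 8/11.3 = 0.707965, so τ_n = 0.716894.
Rearranging for μ₀: μ₀ = (μ_n·τ_n − τ_data·x̄)/τ₀ = (-16.8837·0.716894 − 0.707965·-17.2) / 0.008929 = 0.073175/0.008929 ≈ 8.2.

μ₀ = 8.2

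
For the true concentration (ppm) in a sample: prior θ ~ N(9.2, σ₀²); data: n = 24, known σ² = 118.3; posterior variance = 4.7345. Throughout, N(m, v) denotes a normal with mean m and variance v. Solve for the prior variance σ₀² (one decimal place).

σ₀² = 119.9

Posterior precision equals prior precision plus data precision: 1/σ_n² = 1/σ₀² + n/σ².
So 1/σ₀² = 1/4.7345 − 24/118.3 = 0.211216 − 0.202874 = 0.008342.
Hence σ₀² = 1/0.008342 ≈ 119.9.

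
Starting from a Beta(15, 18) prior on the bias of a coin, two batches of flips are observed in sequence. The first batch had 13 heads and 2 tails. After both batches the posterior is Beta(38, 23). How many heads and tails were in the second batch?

Sequential conjugate updates are equivalent to a single update on the pooled data, so total successes = posterior α − prior α and total failures = posterior β − prior β.
Total across both batches: 38−15=23 heads, 23−18=5 tails.
Subtract the first batch: 23−13=10 heads and 5−2=3 tails.

10 heads and 3 tails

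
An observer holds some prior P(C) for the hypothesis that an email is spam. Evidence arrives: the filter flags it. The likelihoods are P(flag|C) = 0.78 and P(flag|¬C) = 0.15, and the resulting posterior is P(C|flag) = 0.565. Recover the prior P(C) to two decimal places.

In odds form, posterior odds = prior odds × likelihood ratio, so prior odds = posterior odds ÷ LR.
Posterior odds = 0.565/(1−0.565) = 1.2989. LR = 0.78/0.15 = 5.2000.
Prior odds = 1.2989/5.2000 = 0.2498, so P(C) = 0.2498/(1+0.2498) ≈ 0.20.

P(C) = 0.20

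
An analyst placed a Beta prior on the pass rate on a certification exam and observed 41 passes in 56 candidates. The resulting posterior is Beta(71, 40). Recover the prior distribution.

Beta(30, 25)

Under Beta–binomial conjugacy the posterior parameters are (α+s, β+f).
Subtract the data counts: 71−41=30, 40−15=25.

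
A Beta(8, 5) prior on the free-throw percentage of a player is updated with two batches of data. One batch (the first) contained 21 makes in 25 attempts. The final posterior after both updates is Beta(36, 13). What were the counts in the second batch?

7 makes and 4 misses

Sequential conjugate updates are equivalent to a single update on the pooled data, so total successes = posterior α − prior α and total failures = posterior β − prior β.
Total across both batches: 36−8=28 makes, 13−5=8 misses.
Subtract the first batch: 28−21=7 makes and 8−4=4 misses.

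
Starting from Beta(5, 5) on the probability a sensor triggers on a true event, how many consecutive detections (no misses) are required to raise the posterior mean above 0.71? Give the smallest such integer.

k = 8

After k detections and 0 misses the posterior is Beta(5+k, 5), with mean (5+k)/(5+5+k).
Set (5+k)/(10+k) > 0.71 and solve: k > (0.71·10 − 5)/(1 − 0.71) = 7.241.
The smallest integer exceeding 7.241 is 8.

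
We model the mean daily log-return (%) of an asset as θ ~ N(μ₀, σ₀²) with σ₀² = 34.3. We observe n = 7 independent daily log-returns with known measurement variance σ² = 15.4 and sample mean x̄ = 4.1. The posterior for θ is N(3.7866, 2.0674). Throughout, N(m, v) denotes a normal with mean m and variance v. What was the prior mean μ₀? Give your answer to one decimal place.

The posterior mean is a precision-weighted average: μ_n = (τ₀μ₀ + τ_data·x̄)/(τ₀+τ_data), with τ₀=1/σ₀² and τ_data=n/σ².
Here τ₀ = 1/34.3 = 0.029155 and τ_data = 7/15.4 = 0.454545, so τ_n = 0.483700.
Rearranging for μ₀: μ₀ = (μ_n·τ_n − τ_data·x̄)/τ₀ = (3.7866·0.483700 − 0.454545·4.1) / 0.029155 = -0.032056/0.029155 ≈ -1.1.

μ₀ = -1.1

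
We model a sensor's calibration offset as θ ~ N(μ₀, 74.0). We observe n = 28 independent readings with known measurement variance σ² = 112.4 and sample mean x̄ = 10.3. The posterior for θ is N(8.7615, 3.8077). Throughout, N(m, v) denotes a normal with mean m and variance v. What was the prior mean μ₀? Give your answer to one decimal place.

μ₀ = -19.6

With known observation variance, the Normal–Normal posterior has precision τ_n = τ₀ + n/σ² and mean μ_n = (τ₀μ₀ + (n/σ²)x̄)/τ_n.
Here τ₀ = 1/74.0 = 0.013514 and τ_data = 28/112.4 = 0.249110, so τ_n = 0.262624.
Rearranging for μ₀: μ₀ = (μ_n·τ_n − τ_data·x̄)/τ₀ = (8.7615·0.262624 − 0.249110·10.3) / 0.013514 = -0.264853/0.013514 ≈ -19.6.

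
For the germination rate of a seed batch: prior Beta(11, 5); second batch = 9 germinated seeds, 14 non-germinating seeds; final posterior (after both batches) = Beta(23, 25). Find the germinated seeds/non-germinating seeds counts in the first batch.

Because Beta–binomial updating is additive in the counts, the combined data contributed (α_post−α_prior, β_post−β_prior) successes and failures.
Total across both batches: 23−11=12 germinated seeds, 25−5=20 non-germinating seeds.
Subtract the second batch: 12−9=3 germinated seeds and 20−14=6 non-germinating seeds.

3 germinated seeds and 6 non-germinating seeds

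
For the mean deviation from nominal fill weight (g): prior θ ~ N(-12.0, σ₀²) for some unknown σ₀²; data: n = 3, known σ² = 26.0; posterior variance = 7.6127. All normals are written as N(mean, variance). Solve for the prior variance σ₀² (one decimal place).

For the Normal–Normal model with known σ², precisions add: τ_n = τ₀ + n/σ².
So 1/σ₀² = 1/7.6127 − 3/26.0 = 0.131359 − 0.115385 = 0.015974.
Hence σ₀² = 1/0.015974 ≈ 62.6.

σ₀² = 62.6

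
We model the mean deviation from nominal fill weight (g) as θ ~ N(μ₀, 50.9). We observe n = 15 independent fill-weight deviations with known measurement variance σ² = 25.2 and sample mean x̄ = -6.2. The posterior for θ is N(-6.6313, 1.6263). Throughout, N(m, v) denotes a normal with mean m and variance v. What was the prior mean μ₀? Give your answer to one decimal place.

μ₀ = -19.7

With known observation variance, the Normal–Normal posterior has precision τ_n = τ₀ + n/σ² and mean μ_n = (τ₀μ₀ + (n/σ²)x̄)/τ_n.
Here τ₀ = 1/50.9 = 0.019646 and τ_data = 15/25.2 = 0.595238, so τ_n = 0.614884.
Rearranging for μ₀: μ₀ = (μ_n·τ_n − τ_data·x̄)/τ₀ = (-6.6313·0.614884 − 0.595238·-6.2) / 0.019646 = -0.387005/0.019646 ≈ -19.7.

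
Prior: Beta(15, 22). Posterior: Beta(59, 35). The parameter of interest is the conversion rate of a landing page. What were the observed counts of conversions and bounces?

Under Beta–binomial conjugacy the posterior parameters are (α+s, β+f).
So s = 59 − 15 = 44 and f = 35 − 22 = 13.

44 conversions and 13 bounces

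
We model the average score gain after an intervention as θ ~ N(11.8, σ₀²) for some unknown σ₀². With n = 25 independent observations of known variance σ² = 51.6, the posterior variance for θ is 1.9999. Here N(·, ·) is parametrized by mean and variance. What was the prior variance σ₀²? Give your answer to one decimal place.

σ₀² = 64.4

Posterior precision equals prior precision plus data precision: 1/σ_n² = 1/σ₀² + n/σ².
So 1/σ₀² = 1/1.9999 − 25/51.6 = 0.500025 − 0.484496 = 0.015529.
Hence σ₀² = 1/0.015529 ≈ 64.4.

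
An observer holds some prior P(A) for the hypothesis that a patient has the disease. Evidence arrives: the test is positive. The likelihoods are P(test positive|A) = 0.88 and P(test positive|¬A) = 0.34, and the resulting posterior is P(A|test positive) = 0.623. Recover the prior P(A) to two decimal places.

P(A) = 0.39

In odds form, posterior odds = prior odds × likelihood ratio, so prior odds = posterior odds ÷ LR.
Posterior odds = 0.623/(1−0.623) = 1.6525. LR = 0.88/0.34 = 2.5882.
Prior odds = 1.6525/2.5882 = 0.6385, so P(A) = 0.6385/(1+0.6385) ≈ 0.39.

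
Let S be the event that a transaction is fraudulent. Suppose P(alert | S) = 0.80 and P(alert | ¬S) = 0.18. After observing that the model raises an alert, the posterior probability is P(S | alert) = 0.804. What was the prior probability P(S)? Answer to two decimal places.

P(S) = 0.48

Bayes' rule in odds form gives O(S|E) = O(S)·[P(E|S)/P(E|¬S)], hence O(S) = O(S|E)/LR.
Posterior odds = 0.804/(1−0.804) = 4.1020. LR = 0.80/0.18 = 4.4444.
Prior odds = 4.1020/4.4444 = 0.9230, so P(S) = 0.9230/(1+0.9230) ≈ 0.48.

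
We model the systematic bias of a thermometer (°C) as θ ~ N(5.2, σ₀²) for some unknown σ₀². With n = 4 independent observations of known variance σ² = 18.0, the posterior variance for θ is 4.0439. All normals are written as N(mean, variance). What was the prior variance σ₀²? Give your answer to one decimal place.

σ₀² = 39.9

Posterior precision equals prior precision plus data precision: 1/σ_n² = 1/σ₀² + n/σ².
So 1/σ₀² = 1/4.0439 − 4/18.0 = 0.247286 − 0.222222 = 0.025064.
Hence σ₀² = 1/0.025064 ≈ 39.9.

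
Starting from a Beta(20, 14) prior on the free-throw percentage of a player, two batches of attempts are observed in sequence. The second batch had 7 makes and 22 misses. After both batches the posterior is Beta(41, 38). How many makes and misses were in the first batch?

Because Beta–binomial updating is additive in the counts, the combined data contributed (α_post−α_prior, β_post−β_prior) successes and failures.
Total across both batches: 41−20=21 makes, 38−14=24 misses.
Subtract the second batch: 21−7=14 makes and 24−22=2 misses.

14 makes and 2 misses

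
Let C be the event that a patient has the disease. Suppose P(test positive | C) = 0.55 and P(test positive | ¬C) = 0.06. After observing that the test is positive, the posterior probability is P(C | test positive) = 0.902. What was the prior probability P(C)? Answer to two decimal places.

In odds form, posterior odds = prior odds × likelihood ratio, so prior odds = posterior odds ÷ LR.
Posterior odds = 0.902/(1−0.902) = 9.2041. LR = 0.55/0.06 = 9.1667.
Prior odds = 9.2041/9.1667 = 1.0041, so P(C) = 1.0041/(1+1.0041) ≈ 0.50.

P(C) = 0.50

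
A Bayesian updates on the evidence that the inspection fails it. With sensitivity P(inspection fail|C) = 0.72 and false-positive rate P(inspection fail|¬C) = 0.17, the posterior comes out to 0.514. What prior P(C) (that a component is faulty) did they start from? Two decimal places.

P(C) = 0.20

Bayes' rule in odds form gives O(C|E) = O(C)·[P(E|C)/P(E|¬C)], hence O(C) = O(C|E)/LR.
Posterior odds = 0.514/(1−0.514) = 1.0576. LR = 0.72/0.17 = 4.2353.
Prior odds = 1.0576/4.2353 = 0.2497, so P(C) = 0.2497/(1+0.2497) ≈ 0.20.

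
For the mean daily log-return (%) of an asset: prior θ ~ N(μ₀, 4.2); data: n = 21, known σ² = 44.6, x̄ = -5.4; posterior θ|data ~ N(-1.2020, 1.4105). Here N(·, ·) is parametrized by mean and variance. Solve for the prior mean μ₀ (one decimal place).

μ₀ = 7.1

With known observation variance, the Normal–Normal posterior has precision τ_n = τ₀ + n/σ² and mean μ_n = (τ₀μ₀ + (n/σ²)x̄)/τ_n.
Here τ₀ = 1/4.2 = 0.238095 and τ_data = 21/44.6 = 0.470852, so τ_n = 0.708947.
Rearranging for μ₀: μ₀ = (μ_n·τ_n − τ_data·x̄)/τ₀ = (-1.2020·0.708947 − 0.470852·-5.4) / 0.238095 = 1.690447/0.238095 ≈ 7.1.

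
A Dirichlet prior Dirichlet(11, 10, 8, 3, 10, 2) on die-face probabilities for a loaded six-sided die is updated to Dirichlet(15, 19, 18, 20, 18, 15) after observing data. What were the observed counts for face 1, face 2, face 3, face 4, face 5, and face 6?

counts (4, 9, 10, 17, 8, 13)

For a Dirichlet(α) prior with multinomial counts c, the posterior is Dirichlet(α + c) componentwise.
Counts are posterior − prior componentwise: 15−11=4, 19−10=9, 18−8=10, 20−3=17, 18−10=8, 15−2=13.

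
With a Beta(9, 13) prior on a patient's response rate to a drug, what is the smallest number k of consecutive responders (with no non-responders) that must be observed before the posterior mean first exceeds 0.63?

k = 14

After k responders and 0 non-responders the posterior is Beta(9+k, 13), with mean (9+k)/(9+13+k).
Set (9+k)/(22+k) > 0.63 and solve: k > (0.63·22 − 9)/(1 − 0.63) = 13.135.
The smallest integer exceeding 13.135 is 14, and checking k=14: (23)/(36) = 0.6389 > 0.63.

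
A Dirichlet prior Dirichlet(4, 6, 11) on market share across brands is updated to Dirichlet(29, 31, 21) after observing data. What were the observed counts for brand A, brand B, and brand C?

For a Dirichlet(α) prior with multinomial counts c, the posterior is Dirichlet(α + c) componentwise.
Counts are posterior − prior componentwise: 29−4=25, 31−6=25, 21−11=10.

counts (25, 25, 10)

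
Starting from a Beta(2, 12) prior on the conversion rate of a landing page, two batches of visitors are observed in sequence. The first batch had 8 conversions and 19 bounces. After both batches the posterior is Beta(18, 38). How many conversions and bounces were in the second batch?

Because Beta–binomial updating is additive in the counts, the combined data contributed (α_post−α_prior, β_post−β_prior) successes and failures.
Total across both batches: 18−2=16 conversions, 38−12=26 bounces.
Subtract the first batch: 16−8=8 conversions and 26−19=7 bounces.

8 conversions and 7 bounces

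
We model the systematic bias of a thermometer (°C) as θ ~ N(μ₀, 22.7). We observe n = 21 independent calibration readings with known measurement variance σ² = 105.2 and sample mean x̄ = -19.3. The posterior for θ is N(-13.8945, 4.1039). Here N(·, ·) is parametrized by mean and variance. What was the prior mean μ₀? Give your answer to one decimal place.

With known observation variance, the Normal–Normal posterior has precision τ_n = τ₀ + n/σ² and mean μ_n = (τ₀μ₀ + (n/σ²)x̄)/τ_n.
Here τ₀ = 1/22.7 = 0.044053 and τ_data = 21/105.2 = 0.199620, so τ_n = 0.243673.
Rearranging for μ₀: μ₀ = (μ_n·τ_n − τ_data·x̄)/τ₀ = (-13.8945·0.243673 − 0.199620·-19.3) / 0.044053 = 0.466952/0.044053 ≈ 10.6.

μ₀ = 10.6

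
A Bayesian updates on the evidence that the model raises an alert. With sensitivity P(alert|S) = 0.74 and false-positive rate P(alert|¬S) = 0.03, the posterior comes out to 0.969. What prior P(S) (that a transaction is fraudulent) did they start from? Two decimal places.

P(S) = 0.56

In odds form, posterior odds = prior odds × likelihood ratio, so prior odds = posterior odds ÷ LR.
Posterior odds = 0.969/(1−0.969) = 31.2581. LR = 0.74/0.03 = 24.6667.
Prior odds = 31.2581/24.6667 = 1.2672, so P(S) = 1.2672/(1+1.2672) ≈ 0.56.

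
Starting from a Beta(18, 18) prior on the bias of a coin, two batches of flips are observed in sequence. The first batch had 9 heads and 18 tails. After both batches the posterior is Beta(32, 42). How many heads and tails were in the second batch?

5 heads and 6 tails

Sequential conjugate updates are equivalent to a single update on the pooled data, so total successes = posterior α − prior α and total failures = posterior β − prior β.
Total across both batches: 32−18=14 heads, 42−18=24 tails.
Subtract the first batch: 14−9=5 heads and 24−18=6 tails.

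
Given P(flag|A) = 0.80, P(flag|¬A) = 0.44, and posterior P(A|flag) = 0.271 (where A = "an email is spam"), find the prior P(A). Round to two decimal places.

In odds form, posterior odds = prior odds × likelihood ratio, so prior odds = posterior odds ÷ LR.
Posterior odds = 0.271/(1−0.271) = 0.3717. LR = 0.80/0.44 = 1.8182.
Prior odds = 0.3717/1.8182 = 0.2044, so P(A) = 0.2044/(1+0.2044) ≈ 0.17.

P(A) = 0.17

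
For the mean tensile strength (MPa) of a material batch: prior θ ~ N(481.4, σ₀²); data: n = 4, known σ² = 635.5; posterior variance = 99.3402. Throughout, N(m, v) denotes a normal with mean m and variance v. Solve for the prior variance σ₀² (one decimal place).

σ₀² = 265.1

For the Normal–Normal model with known σ², precisions add: τ_n = τ₀ + n/σ².
So 1/σ₀² = 1/99.3402 − 4/635.5 = 0.010066 − 0.006294 = 0.003772.
Hence σ₀² = 1/0.003772 ≈ 265.1.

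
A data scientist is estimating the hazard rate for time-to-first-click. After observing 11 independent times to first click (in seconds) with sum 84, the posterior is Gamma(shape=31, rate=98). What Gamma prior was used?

Gamma(shape=20, rate=14)

Gamma–exponential conjugacy: posterior shape = α + n, posterior rate = β + Σtᵢ.
So α = 31 − 11 = 20 and β = 98 − 84 = 14.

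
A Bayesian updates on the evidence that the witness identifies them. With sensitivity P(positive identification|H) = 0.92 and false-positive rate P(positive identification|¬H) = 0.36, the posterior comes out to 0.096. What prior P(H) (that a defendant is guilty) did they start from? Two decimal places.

P(H) = 0.04

Bayes' rule in odds form gives O(H|E) = O(H)·[P(E|H)/P(E|¬H)], hence O(H) = O(H|E)/LR.
Posterior odds = 0.096/(1−0.096) = 0.1062. LR = 0.92/0.36 = 2.5556.
Prior odds = 0.1062/2.5556 = 0.0416, so P(H) = 0.0416/(1+0.0416) ≈ 0.04.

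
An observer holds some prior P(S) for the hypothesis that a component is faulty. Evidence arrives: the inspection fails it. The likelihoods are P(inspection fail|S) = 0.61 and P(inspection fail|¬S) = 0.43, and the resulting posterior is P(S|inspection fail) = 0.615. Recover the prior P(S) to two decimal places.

P(S) = 0.53

Bayes' rule in odds form gives O(S|E) = O(S)·[P(E|S)/P(E|¬S)], hence O(S) = O(S|E)/LR.
Posterior odds = 0.615/(1−0.615) = 1.5974. LR = 0.61/0.43 = 1.4186.
Prior odds = 1.5974/1.4186 = 1.1260, so P(S) = 1.1260/(1+1.1260) ≈ 0.53.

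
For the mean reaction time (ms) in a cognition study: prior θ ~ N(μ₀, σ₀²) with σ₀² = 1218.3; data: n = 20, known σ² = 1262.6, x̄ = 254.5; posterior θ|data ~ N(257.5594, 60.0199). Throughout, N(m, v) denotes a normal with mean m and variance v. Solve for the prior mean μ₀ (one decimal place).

μ₀ = 316.6

The posterior mean is a precision-weighted average: μ_n = (τ₀μ₀ + τ_data·x̄)/(τ₀+τ_data), with τ₀=1/σ₀² and τ_data=n/σ².
Here τ₀ = 1/1218.3 = 0.000821 and τ_data = 20/1262.6 = 0.015840, so τ_n = 0.016661.
Rearranging for μ₀: μ₀ = (μ_n·τ_n − τ_data·x̄)/τ₀ = (257.5594·0.016661 − 0.015840·254.5) / 0.000821 = 0.259917/0.000821 ≈ 316.6.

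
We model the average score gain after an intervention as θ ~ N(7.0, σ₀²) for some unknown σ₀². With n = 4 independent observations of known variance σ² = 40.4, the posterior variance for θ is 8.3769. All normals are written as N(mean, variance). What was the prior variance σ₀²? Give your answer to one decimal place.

σ₀² = 49.1

For the Normal–Normal model with known σ², precisions add: τ_n = τ₀ + n/σ².
So 1/σ₀² = 1/8.3769 − 4/40.4 = 0.119376 − 0.099010 = 0.020366.
Hence σ₀² = 1/0.020366 ≈ 49.1.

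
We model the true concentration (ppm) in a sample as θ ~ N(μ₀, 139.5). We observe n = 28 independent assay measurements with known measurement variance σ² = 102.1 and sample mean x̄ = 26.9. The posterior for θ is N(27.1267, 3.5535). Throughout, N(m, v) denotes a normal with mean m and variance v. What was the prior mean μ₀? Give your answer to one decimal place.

μ₀ = 35.8

The posterior mean is a precision-weighted average: μ_n = (τ₀μ₀ + τ_data·x̄)/(τ₀+τ_data), with τ₀=1/σ₀² and τ_data=n/σ².
Here τ₀ = 1/139.5 = 0.007168 and τ_data = 28/102.1 = 0.274241, so τ_n = 0.281409.
Rearranging for μ₀: μ₀ = (μ_n·τ_n − τ_data·x̄)/τ₀ = (27.1267·0.281409 − 0.274241·26.9) / 0.007168 = 0.256615/0.007168 ≈ 35.8.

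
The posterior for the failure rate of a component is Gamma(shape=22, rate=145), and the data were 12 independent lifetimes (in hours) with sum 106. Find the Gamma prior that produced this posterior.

Gamma(shape=10, rate=39)

For an exponential likelihood with a Gamma(α, β) prior on the rate, n observations with total T give posterior Gamma(α+n, β+T).
So α = 22 − 12 = 10 and β = 145 − 106 = 39.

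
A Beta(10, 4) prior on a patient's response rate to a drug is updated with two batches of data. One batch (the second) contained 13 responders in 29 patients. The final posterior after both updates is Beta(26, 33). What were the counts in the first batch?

Sequential conjugate updates are equivalent to a single update on the pooled data, so total successes = posterior α − prior α and total failures = posterior β − prior β.
Total across both batches: 26−10=16 responders, 33−4=29 non-responders.
Subtract the second batch: 16−13=3 responders and 29−16=13 non-responders.

3 responders and 13 non-responders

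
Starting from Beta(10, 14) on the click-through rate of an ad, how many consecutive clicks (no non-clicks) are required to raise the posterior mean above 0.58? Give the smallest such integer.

k = 10

After k clicks and 0 non-clicks the posterior is Beta(10+k, 14), with mean (10+k)/(10+14+k).
Set (10+k)/(24+k) > 0.58 and solve: k > (0.58·24 − 10)/(1 − 0.58) = 9.333.
The smallest integer exceeding 9.333 is 10.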